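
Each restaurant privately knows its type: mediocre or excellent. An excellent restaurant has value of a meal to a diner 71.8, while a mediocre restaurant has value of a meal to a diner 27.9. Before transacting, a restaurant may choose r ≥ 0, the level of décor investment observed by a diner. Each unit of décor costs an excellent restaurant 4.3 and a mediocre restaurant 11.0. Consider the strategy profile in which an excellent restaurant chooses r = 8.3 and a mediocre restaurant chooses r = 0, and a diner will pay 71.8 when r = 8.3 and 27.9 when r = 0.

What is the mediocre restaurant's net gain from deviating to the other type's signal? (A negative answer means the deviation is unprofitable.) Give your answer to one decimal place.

Playing r = 0 the mediocre restaurant receives 27.9.
Deviating to r = 8.3 brings payment 71.8 at cost 11.0 × 8.3 = 91.3, netting -19.5.
Gain from deviating: -19.5 − 27.9 = -47.4.
The gain is negative, so the mediocre type's incentive-compatibility constraint is satisfied.

-47.4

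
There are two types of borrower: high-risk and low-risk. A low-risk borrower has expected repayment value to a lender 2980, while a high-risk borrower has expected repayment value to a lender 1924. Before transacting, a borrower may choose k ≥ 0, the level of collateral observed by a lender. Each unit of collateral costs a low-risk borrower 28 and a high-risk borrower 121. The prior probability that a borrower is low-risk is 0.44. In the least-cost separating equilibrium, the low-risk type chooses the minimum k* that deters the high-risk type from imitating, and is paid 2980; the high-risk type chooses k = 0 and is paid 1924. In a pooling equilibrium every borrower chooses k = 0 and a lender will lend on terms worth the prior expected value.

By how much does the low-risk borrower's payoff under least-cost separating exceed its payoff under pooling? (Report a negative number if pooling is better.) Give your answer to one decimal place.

Least-cost separating signal: k* solves 1924 = 2980 − 121·k*, so k* = (2980 − 1924)/121 ≈ 8.7273.
Low-risk type's separating payoff: 2980 − 28 × k* = 2980 − 28 × (2980 − 1924)/121 = 2980 − 29568/121 ≈ 2735.636.
Pooling payoff: 0.44 × 2980 + 0.56 × 1924 = 2388.64.
Difference: 2735.636 − 2388.64 = 346.996, i.e. 347.0 to one decimal place.
The low-risk type prefers to separate.

347.0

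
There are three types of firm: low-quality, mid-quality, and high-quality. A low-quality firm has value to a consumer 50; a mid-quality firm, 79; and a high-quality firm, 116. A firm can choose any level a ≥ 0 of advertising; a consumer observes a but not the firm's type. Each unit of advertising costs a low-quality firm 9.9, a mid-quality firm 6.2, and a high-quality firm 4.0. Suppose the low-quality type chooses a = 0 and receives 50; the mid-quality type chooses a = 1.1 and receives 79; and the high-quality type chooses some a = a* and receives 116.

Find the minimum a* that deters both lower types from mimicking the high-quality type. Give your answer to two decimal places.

Mid-quality type (on-path payoff 79 − 6.2×1.1 = 72.18) won't mimic when 72.18 ≥ 116 − 6.2·a*, i.e. a* ≥ 7.07.
Low-quality type (on-path payoff 50) won't mimic when 50 ≥ 116 − 9.9·a*, i.e. a* ≥ 6.67.
Both must hold, so a* = max(6.67, 7.07) = 7.07. The mid-quality type's constraint binds.

7.07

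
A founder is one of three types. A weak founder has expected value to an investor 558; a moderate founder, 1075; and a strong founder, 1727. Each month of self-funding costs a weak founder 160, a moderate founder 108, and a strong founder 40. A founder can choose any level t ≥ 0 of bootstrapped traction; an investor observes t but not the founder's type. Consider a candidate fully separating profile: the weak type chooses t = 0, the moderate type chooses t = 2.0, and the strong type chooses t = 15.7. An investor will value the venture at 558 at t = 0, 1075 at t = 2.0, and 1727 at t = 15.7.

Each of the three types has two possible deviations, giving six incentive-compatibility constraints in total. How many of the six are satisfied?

Strong (own payoff 1727 − 40×15.7 = 1099): to t=0 gives 558 → no gain ✓; to t=2.0 gives 1075 − 40×2.0 = 995 → no gain ✓.
Moderate (own payoff 1075 − 108×2.0 = 859): to t=0 gives 558 → no gain ✓; to t=15.7 gives 1727 − 108×15.7 = 31.4 → no gain ✓.
Weak (own payoff 558): to t=2.0 gives 1075 − 160×2.0 = 755 → profitable ✗; to t=15.7 gives 1727 − 160×15.7 = -785 → no gain ✓.
5 of the 6 constraints hold; not an equilibrium.

5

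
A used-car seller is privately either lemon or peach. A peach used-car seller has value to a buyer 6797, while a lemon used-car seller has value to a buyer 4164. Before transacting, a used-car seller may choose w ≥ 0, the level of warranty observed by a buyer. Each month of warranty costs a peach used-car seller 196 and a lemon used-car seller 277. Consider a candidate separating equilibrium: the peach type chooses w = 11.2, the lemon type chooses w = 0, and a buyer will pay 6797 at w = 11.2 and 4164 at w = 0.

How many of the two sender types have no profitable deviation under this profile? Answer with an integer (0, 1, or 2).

Lemon type: stay at 0 → 4164; mimic → 6797 − 277 × 11.2 = 3694.6. IC holds (4164 ≥ 3694.6).
Peach type: signal → 6797 − 196 × 11.2 = 4601.8; deviate to 0 → 4164. IC holds (4601.8 ≥ 4164).
2 of 2 constraints hold, so this is a separating equilibrium.

2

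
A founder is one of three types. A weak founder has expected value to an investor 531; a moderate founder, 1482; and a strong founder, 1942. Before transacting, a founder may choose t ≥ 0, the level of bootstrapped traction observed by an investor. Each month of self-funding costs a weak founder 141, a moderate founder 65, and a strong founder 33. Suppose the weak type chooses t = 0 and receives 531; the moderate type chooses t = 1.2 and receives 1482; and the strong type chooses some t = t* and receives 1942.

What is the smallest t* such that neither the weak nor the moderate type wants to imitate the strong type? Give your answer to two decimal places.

10.01

Moderate type (on-path payoff 1482 − 65×1.2 = 1404) won't mimic when 1404 ≥ 1942 − 65·t*, i.e. t* ≥ 8.28.
Weak type (on-path payoff 531) won't mimic when 531 ≥ 1942 − 141·t*, i.e. t* ≥ 10.01.
Both must hold, so t* = max(10.01, 8.28) = 10.01. The weak type's constraint binds.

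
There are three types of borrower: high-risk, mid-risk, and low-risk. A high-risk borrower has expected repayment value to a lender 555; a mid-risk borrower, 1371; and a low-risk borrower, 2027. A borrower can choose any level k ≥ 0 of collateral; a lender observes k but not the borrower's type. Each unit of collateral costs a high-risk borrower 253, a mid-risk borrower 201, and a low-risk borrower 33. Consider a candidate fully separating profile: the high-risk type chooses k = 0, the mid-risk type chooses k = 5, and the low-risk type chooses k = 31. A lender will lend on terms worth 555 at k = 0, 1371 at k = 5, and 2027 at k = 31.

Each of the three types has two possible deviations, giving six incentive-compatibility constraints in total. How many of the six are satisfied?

4

High-risk (own payoff 555): to k=5 gives 1371 − 253×5 = 106 → no gain ✓; to k=31 gives 2027 − 253×31 = -5816 → no gain ✓.
Low-risk (own payoff 2027 − 33×31 = 1004): to k=0 gives 555 → no gain ✓; to k=5 gives 1371 − 33×5 = 1206 → profitable ✗.
Mid-risk (own payoff 1371 − 201×5 = 366): to k=0 gives 555 → profitable ✗; to k=31 gives 2027 − 201×31 = -4204 → no gain ✓.
4 of the 6 constraints hold; not an equilibrium.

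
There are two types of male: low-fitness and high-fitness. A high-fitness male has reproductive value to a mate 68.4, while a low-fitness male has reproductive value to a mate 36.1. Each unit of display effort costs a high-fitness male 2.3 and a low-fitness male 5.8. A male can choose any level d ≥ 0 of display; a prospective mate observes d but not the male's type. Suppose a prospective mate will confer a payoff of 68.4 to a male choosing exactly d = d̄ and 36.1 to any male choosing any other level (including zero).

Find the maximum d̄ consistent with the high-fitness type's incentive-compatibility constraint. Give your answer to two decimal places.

Choosing d̄ yields the high-fitness type 68.4 − 2.3·d̄; choosing zero yields 36.1.
The high-fitness type is indifferent at 68.4 − 2.3·d̄ = 36.1, i.e. d̄ = (68.4 − 36.1) / 2.3 ≈ 14.04.
For any d̄ above 14.04 the high-fitness type would rather pool at zero, so separation collapses.

14.04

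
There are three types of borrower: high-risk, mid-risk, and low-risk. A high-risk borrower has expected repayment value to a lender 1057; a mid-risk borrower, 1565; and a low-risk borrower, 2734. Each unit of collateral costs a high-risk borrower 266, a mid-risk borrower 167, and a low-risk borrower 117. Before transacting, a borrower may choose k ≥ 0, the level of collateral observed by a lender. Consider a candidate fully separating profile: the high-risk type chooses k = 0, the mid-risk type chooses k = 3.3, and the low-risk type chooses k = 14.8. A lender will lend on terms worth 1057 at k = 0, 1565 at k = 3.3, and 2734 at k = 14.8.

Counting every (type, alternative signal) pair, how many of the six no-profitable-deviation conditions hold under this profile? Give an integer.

3

High-risk (own payoff 1057): to k=3.3 gives 1565 − 266×3.3 = 687.2 → no gain ✓; to k=14.8 gives 2734 − 266×14.8 = -1202.8 → no gain ✓.
Mid-risk (own payoff 1565 − 167×3.3 = 1013.9): to k=0 gives 1057 → profitable ✗; to k=14.8 gives 2734 − 167×14.8 = 262.4 → no gain ✓.
Low-risk (own payoff 2734 − 117×14.8 = 1002.4): to k=0 gives 1057 → profitable ✗; to k=3.3 gives 1565 − 117×3.3 = 1178.9 → profitable ✗.
3 of the 6 constraints hold; not an equilibrium.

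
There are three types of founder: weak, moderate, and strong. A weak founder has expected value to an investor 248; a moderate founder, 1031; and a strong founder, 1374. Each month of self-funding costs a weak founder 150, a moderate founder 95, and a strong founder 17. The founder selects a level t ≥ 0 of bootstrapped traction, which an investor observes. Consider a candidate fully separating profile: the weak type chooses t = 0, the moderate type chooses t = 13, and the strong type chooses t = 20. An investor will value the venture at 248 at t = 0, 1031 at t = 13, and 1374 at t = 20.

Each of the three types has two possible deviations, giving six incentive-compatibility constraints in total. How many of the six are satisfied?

5

Strong (own payoff 1374 − 17×20 = 1034): to t=0 gives 248 → no gain ✓; to t=13 gives 1031 − 17×13 = 810 → no gain ✓.
Weak (own payoff 248): to t=13 gives 1031 − 150×13 = -919 → no gain ✓; to t=20 gives 1374 − 150×20 = -1626 → no gain ✓.
Moderate (own payoff 1031 − 95×13 = -204): to t=0 gives 248 → profitable ✗; to t=20 gives 1374 − 95×20 = -526 → no gain ✓.
5 of the 6 constraints hold; not an equilibrium.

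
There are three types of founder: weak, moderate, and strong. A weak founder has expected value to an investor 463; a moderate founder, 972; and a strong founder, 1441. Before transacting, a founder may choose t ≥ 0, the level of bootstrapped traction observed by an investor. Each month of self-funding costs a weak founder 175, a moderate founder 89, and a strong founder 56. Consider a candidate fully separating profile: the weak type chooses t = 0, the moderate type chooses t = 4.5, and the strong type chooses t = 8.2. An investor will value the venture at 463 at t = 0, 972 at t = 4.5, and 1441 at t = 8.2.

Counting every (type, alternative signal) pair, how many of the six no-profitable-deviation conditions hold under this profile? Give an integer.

Moderate (own payoff 972 − 89×4.5 = 571.5): to t=0 gives 463 → no gain ✓; to t=8.2 gives 1441 − 89×8.2 = 711.2 → profitable ✗.
Strong (own payoff 1441 − 56×8.2 = 981.8): to t=0 gives 463 → no gain ✓; to t=4.5 gives 972 − 56×4.5 = 720 → no gain ✓.
Weak (own payoff 463): to t=4.5 gives 972 − 175×4.5 = 184.5 → no gain ✓; to t=8.2 gives 1441 − 175×8.2 = 6 → no gain ✓.
5 of the 6 constraints hold; not an equilibrium.

5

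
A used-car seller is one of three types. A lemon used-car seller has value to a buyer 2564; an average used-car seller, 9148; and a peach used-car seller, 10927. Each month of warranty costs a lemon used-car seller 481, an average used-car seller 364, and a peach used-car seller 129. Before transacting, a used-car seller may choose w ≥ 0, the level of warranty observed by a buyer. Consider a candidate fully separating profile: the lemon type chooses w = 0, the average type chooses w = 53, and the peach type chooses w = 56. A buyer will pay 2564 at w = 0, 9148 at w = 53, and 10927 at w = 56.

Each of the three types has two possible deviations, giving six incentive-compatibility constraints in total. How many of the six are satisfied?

4

Peach (own payoff 10927 − 129×56 = 3703): to w=0 gives 2564 → no gain ✓; to w=53 gives 9148 − 129×53 = 2311 → no gain ✓.
Lemon (own payoff 2564): to w=53 gives 9148 − 481×53 = -16345 → no gain ✓; to w=56 gives 10927 − 481×56 = -16009 → no gain ✓.
Average (own payoff 9148 − 364×53 = -10144): to w=0 gives 2564 → profitable ✗; to w=56 gives 10927 − 364×56 = -9457 → profitable ✗.
4 of the 6 constraints hold; not an equilibrium.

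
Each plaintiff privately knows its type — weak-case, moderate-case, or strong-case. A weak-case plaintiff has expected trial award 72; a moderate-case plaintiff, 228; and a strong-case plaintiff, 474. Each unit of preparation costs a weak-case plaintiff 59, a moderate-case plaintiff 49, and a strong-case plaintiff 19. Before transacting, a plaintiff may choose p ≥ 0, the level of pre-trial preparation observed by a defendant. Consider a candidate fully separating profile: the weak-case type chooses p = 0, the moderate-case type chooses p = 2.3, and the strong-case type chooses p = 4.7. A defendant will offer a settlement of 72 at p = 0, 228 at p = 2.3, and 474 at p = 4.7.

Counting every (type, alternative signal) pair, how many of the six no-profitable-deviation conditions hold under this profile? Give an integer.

Strong-case (own payoff 474 − 19×4.7 = 384.7): to p=0 gives 72 → no gain ✓; to p=2.3 gives 228 − 19×2.3 = 184.3 → no gain ✓.
Moderate-case (own payoff 228 − 49×2.3 = 115.3): to p=0 gives 72 → no gain ✓; to p=4.7 gives 474 − 49×4.7 = 243.7 → profitable ✗.
Weak-case (own payoff 72): to p=2.3 gives 228 − 59×2.3 = 92.3 → profitable ✗; to p=4.7 gives 474 − 59×4.7 = 196.7 → profitable ✗.
3 of the 6 constraints hold; not an equilibrium.

3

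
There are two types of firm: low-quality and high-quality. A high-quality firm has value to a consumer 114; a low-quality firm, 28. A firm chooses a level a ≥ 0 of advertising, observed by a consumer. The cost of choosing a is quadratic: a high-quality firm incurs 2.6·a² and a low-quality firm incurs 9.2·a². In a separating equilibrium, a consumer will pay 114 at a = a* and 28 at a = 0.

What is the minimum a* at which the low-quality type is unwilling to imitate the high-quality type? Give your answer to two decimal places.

The low-quality type at a = 0 receives 28; imitating at a* yields 114 − 9.2·a*².
Indifference: 28 = 114 − 9.2·a*², so a*² = (114 − 28) / 9.2 ≈ 9.3478.
a* = √9.3478 ≈ 3.06.

3.06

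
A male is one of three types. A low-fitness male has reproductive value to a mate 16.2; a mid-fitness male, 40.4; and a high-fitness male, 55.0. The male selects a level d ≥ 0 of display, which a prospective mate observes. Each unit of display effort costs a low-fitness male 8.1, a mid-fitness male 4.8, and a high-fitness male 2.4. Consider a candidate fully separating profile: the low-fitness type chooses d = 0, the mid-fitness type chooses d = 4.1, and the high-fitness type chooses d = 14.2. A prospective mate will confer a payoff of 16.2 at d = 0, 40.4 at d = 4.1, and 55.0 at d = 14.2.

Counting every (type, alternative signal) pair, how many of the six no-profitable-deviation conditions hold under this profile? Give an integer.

High-fitness (own payoff 55.0 − 2.4×14.2 = 20.92): to d=0 gives 16.2 → no gain ✓; to d=4.1 gives 40.4 − 2.4×4.1 = 30.56 → profitable ✗.
Mid-fitness (own payoff 40.4 − 4.8×4.1 = 20.72): to d=0 gives 16.2 → no gain ✓; to d=14.2 gives 55.0 − 4.8×14.2 = -13.16 → no gain ✓.
Low-fitness (own payoff 16.2): to d=4.1 gives 40.4 − 8.1×4.1 = 7.19 → no gain ✓; to d=14.2 gives 55.0 − 8.1×14.2 = -60.02 → no gain ✓.
5 of the 6 constraints hold; not an equilibrium.

5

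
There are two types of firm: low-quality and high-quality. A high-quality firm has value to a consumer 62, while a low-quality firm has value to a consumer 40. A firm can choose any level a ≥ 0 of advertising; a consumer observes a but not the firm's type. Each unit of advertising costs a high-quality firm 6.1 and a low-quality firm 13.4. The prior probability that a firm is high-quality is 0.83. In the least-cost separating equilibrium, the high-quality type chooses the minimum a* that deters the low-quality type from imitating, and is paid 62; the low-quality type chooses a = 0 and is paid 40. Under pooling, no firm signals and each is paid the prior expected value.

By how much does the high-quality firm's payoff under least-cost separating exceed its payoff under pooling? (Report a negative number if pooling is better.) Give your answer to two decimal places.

Least-cost separating signal: a* solves 40 = 62 − 13.4·a*, so a* = (62 − 40)/13.4 ≈ 1.6418.
High-quality type's separating payoff: 62 − 6.1 × a* = 62 − 6.1 × (62 − 40)/13.4 = 62 − 134.2/13.4 ≈ 51.9851.
Pooling payoff: 0.83 × 62 + 0.17 × 40 = 58.26.
Difference: 51.9851 − 58.26 = -6.2749, i.e. -6.27 to two decimal places.
The high-quality type would prefer the pooling outcome.

-6.27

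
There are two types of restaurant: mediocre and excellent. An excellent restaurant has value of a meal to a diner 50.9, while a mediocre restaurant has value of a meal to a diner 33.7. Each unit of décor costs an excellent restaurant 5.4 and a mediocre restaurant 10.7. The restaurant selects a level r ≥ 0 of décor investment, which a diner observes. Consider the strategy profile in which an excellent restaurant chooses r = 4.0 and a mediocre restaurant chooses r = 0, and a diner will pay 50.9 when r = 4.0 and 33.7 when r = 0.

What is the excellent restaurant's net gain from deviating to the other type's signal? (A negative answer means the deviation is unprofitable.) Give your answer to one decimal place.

4.4

Playing r = 4.0 the excellent restaurant receives 50.9 − 5.4 × 4.0 = 29.3.
Deviating to r = 0 yields 33.7 instead.
Gain from deviating: 33.7 − 29.3 = 4.4.
The gain is positive, so the excellent type's incentive-compatibility constraint is violated — this profile is not a separating equilibrium.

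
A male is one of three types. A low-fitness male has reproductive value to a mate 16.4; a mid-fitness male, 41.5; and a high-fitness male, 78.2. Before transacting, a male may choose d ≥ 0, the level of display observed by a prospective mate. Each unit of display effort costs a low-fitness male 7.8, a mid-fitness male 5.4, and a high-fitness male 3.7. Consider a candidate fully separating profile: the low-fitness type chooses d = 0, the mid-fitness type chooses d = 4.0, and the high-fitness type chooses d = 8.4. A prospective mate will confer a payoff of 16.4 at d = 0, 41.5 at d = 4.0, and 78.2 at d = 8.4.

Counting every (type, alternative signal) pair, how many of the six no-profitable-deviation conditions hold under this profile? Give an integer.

Mid-fitness (own payoff 41.5 − 5.4×4.0 = 19.9): to d=0 gives 16.4 → no gain ✓; to d=8.4 gives 78.2 − 5.4×8.4 = 32.84 → profitable ✗.
Low-fitness (own payoff 16.4): to d=4.0 gives 41.5 − 7.8×4.0 = 10.3 → no gain ✓; to d=8.4 gives 78.2 − 7.8×8.4 = 12.68 → no gain ✓.
High-fitness (own payoff 78.2 − 3.7×8.4 = 47.12): to d=0 gives 16.4 → no gain ✓; to d=4.0 gives 41.5 − 3.7×4.0 = 26.7 → no gain ✓.
5 of the 6 constraints hold; not an equilibrium.

5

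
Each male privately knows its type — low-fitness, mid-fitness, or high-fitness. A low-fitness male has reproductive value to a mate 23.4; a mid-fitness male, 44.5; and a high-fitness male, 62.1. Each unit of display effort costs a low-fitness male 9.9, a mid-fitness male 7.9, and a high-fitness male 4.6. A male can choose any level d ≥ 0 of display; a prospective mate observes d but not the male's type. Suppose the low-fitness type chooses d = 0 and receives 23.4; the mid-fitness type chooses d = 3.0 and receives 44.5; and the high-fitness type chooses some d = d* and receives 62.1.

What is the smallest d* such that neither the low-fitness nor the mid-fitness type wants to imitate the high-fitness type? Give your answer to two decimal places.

Mid-fitness type (on-path payoff 44.5 − 7.9×3.0 = 20.8) won't mimic when 20.8 ≥ 62.1 − 7.9·d*, i.e. d* ≥ 5.23.
Low-fitness type (on-path payoff 23.4) won't mimic when 23.4 ≥ 62.1 − 9.9·d*, i.e. d* ≥ 3.91.
Both must hold, so d* = max(3.91, 5.23) = 5.23. The mid-fitness type's constraint binds.

5.23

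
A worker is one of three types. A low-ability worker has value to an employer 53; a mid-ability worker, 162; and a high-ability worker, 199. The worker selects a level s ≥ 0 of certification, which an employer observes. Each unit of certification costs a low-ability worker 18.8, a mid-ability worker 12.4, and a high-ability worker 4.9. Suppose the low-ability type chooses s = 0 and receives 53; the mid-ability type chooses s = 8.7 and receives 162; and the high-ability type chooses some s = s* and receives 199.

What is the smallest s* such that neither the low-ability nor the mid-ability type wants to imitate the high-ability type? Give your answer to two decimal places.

Mid-ability type (on-path payoff 162 − 12.4×8.7 = 54.12) won't mimic when 54.12 ≥ 199 − 12.4·s*, i.e. s* ≥ 11.68.
Low-ability type (on-path payoff 53) won't mimic when 53 ≥ 199 − 18.8·s*, i.e. s* ≥ 7.77.
Both must hold, so s* = max(7.77, 11.68) = 11.68. The mid-ability type's constraint binds.

11.68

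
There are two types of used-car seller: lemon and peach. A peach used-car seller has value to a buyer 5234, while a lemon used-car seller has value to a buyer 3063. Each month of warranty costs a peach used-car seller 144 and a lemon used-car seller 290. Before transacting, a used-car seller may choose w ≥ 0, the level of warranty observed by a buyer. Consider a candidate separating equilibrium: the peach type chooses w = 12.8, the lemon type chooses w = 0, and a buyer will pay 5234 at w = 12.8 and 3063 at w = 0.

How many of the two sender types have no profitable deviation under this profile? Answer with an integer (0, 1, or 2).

Peach type: signal → 5234 − 144 × 12.8 = 3390.8; deviate to 0 → 3063. IC holds (3390.8 ≥ 3063).
Lemon type: stay at 0 → 3063; mimic → 5234 − 290 × 12.8 = 1522. IC holds (3063 ≥ 1522).
2 of 2 constraints hold, so this is a separating equilibrium.

2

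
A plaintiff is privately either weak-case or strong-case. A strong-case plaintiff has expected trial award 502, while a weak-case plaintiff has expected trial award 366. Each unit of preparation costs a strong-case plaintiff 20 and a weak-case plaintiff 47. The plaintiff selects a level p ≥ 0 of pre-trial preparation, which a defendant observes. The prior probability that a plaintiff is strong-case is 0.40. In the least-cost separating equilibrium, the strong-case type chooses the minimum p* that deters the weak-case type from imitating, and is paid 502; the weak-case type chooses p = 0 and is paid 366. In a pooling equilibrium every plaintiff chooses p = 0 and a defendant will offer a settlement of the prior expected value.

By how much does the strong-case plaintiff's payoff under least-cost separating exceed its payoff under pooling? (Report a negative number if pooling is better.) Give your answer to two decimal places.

Least-cost separating signal: p* solves 366 = 502 − 47·p*, so p* = (502 − 366)/47 ≈ 2.8936.
Strong-case type's separating payoff: 502 − 20 × p* = 502 − 20 × (502 − 366)/47 = 502 − 2720/47 ≈ 444.1277.
Pooling payoff: 0.40 × 502 + 0.60 × 366 = 420.4.
Difference: 444.1277 − 420.4 = 23.7277, i.e. 23.73 to two decimal places.
The strong-case type prefers to separate.

23.73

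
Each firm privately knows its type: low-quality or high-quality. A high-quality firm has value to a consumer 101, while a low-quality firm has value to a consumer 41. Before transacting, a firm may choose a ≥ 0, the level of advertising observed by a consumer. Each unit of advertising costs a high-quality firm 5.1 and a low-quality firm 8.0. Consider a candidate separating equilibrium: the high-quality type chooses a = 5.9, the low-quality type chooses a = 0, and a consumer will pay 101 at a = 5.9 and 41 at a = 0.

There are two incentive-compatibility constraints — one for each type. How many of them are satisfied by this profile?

Low-quality type: stay at 0 → 41; mimic → 101 − 8.0 × 5.9 = 53.8. IC fails (41 < 53.8).
High-quality type: signal → 101 − 5.1 × 5.9 = 70.91; deviate to 0 → 41. IC holds (70.91 ≥ 41).
1 of 2 constraints hold, so this profile is not an equilibrium.

1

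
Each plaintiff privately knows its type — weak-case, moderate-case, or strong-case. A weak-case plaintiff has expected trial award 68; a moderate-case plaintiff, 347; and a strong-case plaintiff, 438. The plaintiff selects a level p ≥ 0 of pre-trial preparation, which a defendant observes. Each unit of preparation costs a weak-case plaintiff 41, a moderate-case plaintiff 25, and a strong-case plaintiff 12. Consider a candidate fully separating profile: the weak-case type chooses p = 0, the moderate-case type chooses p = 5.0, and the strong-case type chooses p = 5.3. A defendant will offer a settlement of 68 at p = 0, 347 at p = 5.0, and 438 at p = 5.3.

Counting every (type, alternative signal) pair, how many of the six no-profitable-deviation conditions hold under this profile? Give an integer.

Weak-case (own payoff 68): to p=5.0 gives 347 − 41×5.0 = 142 → profitable ✗; to p=5.3 gives 438 − 41×5.3 = 220.7 → profitable ✗.
Moderate-case (own payoff 347 − 25×5.0 = 222): to p=0 gives 68 → no gain ✓; to p=5.3 gives 438 − 25×5.3 = 305.5 → profitable ✗.
Strong-case (own payoff 438 − 12×5.3 = 374.4): to p=0 gives 68 → no gain ✓; to p=5.0 gives 347 − 12×5.0 = 287 → no gain ✓.
3 of the 6 constraints hold; not an equilibrium.

3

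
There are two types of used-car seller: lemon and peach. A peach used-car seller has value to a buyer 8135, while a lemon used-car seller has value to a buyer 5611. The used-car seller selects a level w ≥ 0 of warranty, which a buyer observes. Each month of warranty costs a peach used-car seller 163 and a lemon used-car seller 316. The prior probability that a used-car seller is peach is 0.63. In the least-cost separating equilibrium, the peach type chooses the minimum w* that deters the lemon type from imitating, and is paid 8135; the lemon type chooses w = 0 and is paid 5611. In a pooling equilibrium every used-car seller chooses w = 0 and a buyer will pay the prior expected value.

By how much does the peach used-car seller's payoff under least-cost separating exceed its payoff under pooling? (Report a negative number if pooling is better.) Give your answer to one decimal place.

-368.1

Least-cost separating signal: w* solves 5611 = 8135 − 316·w*, so w* = (8135 − 5611)/316 ≈ 7.9873.
Peach type's separating payoff: 8135 − 163 × w* = 8135 − 163 × (8135 − 5611)/316 = 8135 − 411412/316 ≈ 6833.063.
Pooling payoff: 0.63 × 8135 + 0.37 × 5611 = 7201.12.
Difference: 6833.063 − 7201.12 = -368.057, i.e. -368.1 to one decimal place.
The peach type would prefer the pooling outcome.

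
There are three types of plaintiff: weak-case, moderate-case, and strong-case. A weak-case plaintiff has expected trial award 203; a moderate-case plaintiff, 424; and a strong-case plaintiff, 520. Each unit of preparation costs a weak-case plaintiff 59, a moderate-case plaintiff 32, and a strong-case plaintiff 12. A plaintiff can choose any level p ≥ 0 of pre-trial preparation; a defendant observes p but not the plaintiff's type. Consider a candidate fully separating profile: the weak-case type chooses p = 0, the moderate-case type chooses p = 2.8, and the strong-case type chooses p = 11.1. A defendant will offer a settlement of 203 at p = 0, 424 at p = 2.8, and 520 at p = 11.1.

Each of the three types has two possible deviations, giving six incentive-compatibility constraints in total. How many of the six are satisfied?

4

Weak-case (own payoff 203): to p=2.8 gives 424 − 59×2.8 = 258.8 → profitable ✗; to p=11.1 gives 520 − 59×11.1 = -134.9 → no gain ✓.
Strong-case (own payoff 520 − 12×11.1 = 386.8): to p=0 gives 203 → no gain ✓; to p=2.8 gives 424 − 12×2.8 = 390.4 → profitable ✗.
Moderate-case (own payoff 424 − 32×2.8 = 334.4): to p=0 gives 203 → no gain ✓; to p=11.1 gives 520 − 32×11.1 = 164.8 → no gain ✓.
4 of the 6 constraints hold; not an equilibrium.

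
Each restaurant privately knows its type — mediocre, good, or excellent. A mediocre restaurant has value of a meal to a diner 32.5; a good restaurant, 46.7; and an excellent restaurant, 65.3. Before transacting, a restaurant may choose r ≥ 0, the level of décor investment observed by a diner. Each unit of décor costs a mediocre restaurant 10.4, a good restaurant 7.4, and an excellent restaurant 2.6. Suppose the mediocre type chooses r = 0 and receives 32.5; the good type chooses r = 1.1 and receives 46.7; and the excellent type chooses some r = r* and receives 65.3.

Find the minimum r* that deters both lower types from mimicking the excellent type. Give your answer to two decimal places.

3.61

Mediocre type (on-path payoff 32.5) won't mimic when 32.5 ≥ 65.3 − 10.4·r*, i.e. r* ≥ 3.15.
Good type (on-path payoff 46.7 − 7.4×1.1 = 38.56) won't mimic when 38.56 ≥ 65.3 − 7.4·r*, i.e. r* ≥ 3.61.
Both must hold, so r* = max(3.15, 3.61) = 3.61. The good type's constraint binds.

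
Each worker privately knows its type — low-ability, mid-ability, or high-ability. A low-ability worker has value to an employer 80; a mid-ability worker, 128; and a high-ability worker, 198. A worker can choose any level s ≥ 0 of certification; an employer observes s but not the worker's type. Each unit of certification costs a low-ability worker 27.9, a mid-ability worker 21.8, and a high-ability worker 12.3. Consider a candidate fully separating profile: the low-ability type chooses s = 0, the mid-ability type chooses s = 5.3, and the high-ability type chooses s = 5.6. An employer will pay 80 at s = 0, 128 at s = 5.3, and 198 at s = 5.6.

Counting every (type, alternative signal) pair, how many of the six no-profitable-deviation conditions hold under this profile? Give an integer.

Low-ability (own payoff 80): to s=5.3 gives 128 − 27.9×5.3 = -19.87 → no gain ✓; to s=5.6 gives 198 − 27.9×5.6 = 41.76 → no gain ✓.
Mid-ability (own payoff 128 − 21.8×5.3 = 12.46): to s=0 gives 80 → profitable ✗; to s=5.6 gives 198 − 21.8×5.6 = 75.92 → profitable ✗.
High-ability (own payoff 198 − 12.3×5.6 = 129.12): to s=0 gives 80 → no gain ✓; to s=5.3 gives 128 − 12.3×5.3 = 62.81 → no gain ✓.
4 of the 6 constraints hold; not an equilibrium.

4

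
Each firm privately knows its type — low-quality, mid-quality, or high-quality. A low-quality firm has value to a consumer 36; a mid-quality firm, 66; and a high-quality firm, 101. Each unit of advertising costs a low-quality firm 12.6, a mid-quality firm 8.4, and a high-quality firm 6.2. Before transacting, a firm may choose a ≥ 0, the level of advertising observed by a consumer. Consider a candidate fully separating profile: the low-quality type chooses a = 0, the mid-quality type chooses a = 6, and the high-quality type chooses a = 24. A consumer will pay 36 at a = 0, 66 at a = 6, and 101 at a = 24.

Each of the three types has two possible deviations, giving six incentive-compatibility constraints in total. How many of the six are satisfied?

3

High-quality (own payoff 101 − 6.2×24 = -47.8): to a=0 gives 36 → profitable ✗; to a=6 gives 66 − 6.2×6 = 28.8 → profitable ✗.
Mid-quality (own payoff 66 − 8.4×6 = 15.6): to a=0 gives 36 → profitable ✗; to a=24 gives 101 − 8.4×24 = -100.6 → no gain ✓.
Low-quality (own payoff 36): to a=6 gives 66 − 12.6×6 = -9.6 → no gain ✓; to a=24 gives 101 − 12.6×24 = -201.4 → no gain ✓.
3 of the 6 constraints hold; not an equilibrium.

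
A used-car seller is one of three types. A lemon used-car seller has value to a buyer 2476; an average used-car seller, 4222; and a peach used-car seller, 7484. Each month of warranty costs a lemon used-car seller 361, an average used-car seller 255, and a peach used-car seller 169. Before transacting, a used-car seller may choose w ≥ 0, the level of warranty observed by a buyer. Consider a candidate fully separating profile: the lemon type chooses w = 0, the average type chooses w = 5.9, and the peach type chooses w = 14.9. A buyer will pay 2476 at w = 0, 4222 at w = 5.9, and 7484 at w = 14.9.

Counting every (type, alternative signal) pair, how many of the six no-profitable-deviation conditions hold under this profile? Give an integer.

Peach (own payoff 7484 − 169×14.9 = 4965.9): to w=0 gives 2476 → no gain ✓; to w=5.9 gives 4222 − 169×5.9 = 3224.9 → no gain ✓.
Lemon (own payoff 2476): to w=5.9 gives 4222 − 361×5.9 = 2092.1 → no gain ✓; to w=14.9 gives 7484 − 361×14.9 = 2105.1 → no gain ✓.
Average (own payoff 4222 − 255×5.9 = 2717.5): to w=0 gives 2476 → no gain ✓; to w=14.9 gives 7484 − 255×14.9 = 3684.5 → profitable ✗.
5 of the 6 constraints hold; not an equilibrium.

5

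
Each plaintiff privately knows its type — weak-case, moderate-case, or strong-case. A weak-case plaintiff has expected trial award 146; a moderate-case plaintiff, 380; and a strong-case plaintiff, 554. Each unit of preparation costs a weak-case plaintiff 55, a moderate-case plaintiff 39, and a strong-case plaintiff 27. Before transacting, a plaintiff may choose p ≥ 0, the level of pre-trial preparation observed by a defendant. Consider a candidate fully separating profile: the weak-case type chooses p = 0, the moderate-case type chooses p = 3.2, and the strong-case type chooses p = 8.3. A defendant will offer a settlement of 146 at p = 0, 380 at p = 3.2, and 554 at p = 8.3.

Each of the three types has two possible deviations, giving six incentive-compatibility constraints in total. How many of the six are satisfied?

Moderate-case (own payoff 380 − 39×3.2 = 255.2): to p=0 gives 146 → no gain ✓; to p=8.3 gives 554 − 39×8.3 = 230.3 → no gain ✓.
Weak-case (own payoff 146): to p=3.2 gives 380 − 55×3.2 = 204 → profitable ✗; to p=8.3 gives 554 − 55×8.3 = 97.5 → no gain ✓.
Strong-case (own payoff 554 − 27×8.3 = 329.9): to p=0 gives 146 → no gain ✓; to p=3.2 gives 380 − 27×3.2 = 293.6 → no gain ✓.
5 of the 6 constraints hold; not an equilibrium.

5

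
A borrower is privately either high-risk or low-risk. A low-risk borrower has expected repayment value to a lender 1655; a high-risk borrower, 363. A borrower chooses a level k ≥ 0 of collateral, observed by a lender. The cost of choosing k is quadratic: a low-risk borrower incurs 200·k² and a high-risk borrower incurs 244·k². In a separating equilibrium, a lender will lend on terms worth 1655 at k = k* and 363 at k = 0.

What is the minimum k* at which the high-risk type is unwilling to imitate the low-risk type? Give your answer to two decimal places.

The high-risk type at k = 0 receives 363; imitating at k* yields 1655 − 244·k*².
Indifference: 363 = 1655 − 244·k*², so k*² = (1655 − 363) / 244 ≈ 5.2951.
k* = √5.2951 ≈ 2.30.

2.30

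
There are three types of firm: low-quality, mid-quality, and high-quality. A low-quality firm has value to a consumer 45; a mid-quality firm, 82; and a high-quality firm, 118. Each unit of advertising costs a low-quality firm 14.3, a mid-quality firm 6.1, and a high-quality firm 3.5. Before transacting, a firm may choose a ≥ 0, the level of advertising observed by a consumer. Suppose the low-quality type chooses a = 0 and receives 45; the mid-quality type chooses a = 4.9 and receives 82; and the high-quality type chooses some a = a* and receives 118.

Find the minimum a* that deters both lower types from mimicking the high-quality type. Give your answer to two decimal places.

10.80

Low-quality type (on-path payoff 45) won't mimic when 45 ≥ 118 − 14.3·a*, i.e. a* ≥ 5.10.
Mid-quality type (on-path payoff 82 − 6.1×4.9 = 52.11) won't mimic when 52.11 ≥ 118 − 6.1·a*, i.e. a* ≥ 10.80.
Both must hold, so a* = max(5.10, 10.80) = 10.80. The mid-quality type's constraint binds.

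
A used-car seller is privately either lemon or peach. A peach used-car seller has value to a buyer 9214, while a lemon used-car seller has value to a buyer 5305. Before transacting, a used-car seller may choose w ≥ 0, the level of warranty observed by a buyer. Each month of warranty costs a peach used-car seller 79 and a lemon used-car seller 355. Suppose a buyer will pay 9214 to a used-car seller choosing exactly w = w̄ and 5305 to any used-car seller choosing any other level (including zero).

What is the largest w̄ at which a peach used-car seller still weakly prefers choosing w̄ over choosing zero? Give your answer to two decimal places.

Choosing w̄ yields the peach type 9214 − 79·w̄; choosing zero yields 5305.
The peach type is indifferent at 9214 − 79·w̄ = 5305, i.e. w̄ = (9214 − 5305) / 79 ≈ 49.48.
For any w̄ above 49.48 the peach type would rather pool at zero, so separation collapses.

49.48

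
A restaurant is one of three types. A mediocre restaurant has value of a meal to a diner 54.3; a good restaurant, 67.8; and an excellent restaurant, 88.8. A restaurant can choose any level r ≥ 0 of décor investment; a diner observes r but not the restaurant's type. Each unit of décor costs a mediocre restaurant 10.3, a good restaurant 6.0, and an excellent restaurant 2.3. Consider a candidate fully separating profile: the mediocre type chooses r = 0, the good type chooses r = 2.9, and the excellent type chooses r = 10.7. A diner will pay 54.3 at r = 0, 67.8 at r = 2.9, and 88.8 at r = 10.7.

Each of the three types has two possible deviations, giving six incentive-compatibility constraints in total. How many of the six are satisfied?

5

Excellent (own payoff 88.8 − 2.3×10.7 = 64.19): to r=0 gives 54.3 → no gain ✓; to r=2.9 gives 67.8 − 2.3×2.9 = 61.13 → no gain ✓.
Good (own payoff 67.8 − 6.0×2.9 = 50.4): to r=0 gives 54.3 → profitable ✗; to r=10.7 gives 88.8 − 6.0×10.7 = 24.6 → no gain ✓.
Mediocre (own payoff 54.3): to r=2.9 gives 67.8 − 10.3×2.9 = 37.93 → no gain ✓; to r=10.7 gives 88.8 − 10.3×10.7 = -21.41 → no gain ✓.
5 of the 6 constraints hold; not an equilibrium.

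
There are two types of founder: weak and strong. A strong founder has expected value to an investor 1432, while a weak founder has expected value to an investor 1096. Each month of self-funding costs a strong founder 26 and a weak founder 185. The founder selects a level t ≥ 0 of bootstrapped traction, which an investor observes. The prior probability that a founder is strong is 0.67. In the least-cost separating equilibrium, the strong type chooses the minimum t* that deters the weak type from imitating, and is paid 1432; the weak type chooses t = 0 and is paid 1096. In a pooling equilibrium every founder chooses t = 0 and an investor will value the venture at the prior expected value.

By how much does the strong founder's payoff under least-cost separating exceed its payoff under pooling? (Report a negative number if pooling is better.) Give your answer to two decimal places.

63.66

Least-cost separating signal: t* solves 1096 = 1432 − 185·t*, so t* = (1432 − 1096)/185 ≈ 1.8162.
Strong type's separating payoff: 1432 − 26 × t* = 1432 − 26 × (1432 − 1096)/185 = 1432 − 8736/185 ≈ 1384.7784.
Pooling payoff: 0.67 × 1432 + 0.33 × 1096 = 1321.12.
Difference: 1384.7784 − 1321.12 = 63.6584, i.e. 63.66 to two decimal places.
The strong type prefers to separate.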